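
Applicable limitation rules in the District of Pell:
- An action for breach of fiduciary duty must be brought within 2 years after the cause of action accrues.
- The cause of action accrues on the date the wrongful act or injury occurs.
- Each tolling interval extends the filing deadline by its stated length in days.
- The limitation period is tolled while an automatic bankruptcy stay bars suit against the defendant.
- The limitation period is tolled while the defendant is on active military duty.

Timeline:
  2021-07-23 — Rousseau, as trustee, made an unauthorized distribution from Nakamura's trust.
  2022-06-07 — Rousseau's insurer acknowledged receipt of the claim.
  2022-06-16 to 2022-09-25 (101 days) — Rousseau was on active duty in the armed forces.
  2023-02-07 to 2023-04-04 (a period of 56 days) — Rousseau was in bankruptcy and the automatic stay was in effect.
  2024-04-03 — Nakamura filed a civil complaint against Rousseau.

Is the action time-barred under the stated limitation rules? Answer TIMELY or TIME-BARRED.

The limitation period began to run on 2021-07-23.
2 years from 2021-07-23 is 2023-07-23.
Because the defendant's active military service ran from 2022-06-16 to 2022-09-25, the deadline is extended by 101 days to 2023-11-01.
The automatic bankruptcy stay from 2023-02-07 to 2023-04-04 tolled the period for 56 days, extending the deadline to 2023-12-27.
None of the other events listed affects the running of the period under the stated rules.
The 2024-04-03 filing falls after the 2023-12-27 deadline; the claim is time-barred.

TIME-BARRED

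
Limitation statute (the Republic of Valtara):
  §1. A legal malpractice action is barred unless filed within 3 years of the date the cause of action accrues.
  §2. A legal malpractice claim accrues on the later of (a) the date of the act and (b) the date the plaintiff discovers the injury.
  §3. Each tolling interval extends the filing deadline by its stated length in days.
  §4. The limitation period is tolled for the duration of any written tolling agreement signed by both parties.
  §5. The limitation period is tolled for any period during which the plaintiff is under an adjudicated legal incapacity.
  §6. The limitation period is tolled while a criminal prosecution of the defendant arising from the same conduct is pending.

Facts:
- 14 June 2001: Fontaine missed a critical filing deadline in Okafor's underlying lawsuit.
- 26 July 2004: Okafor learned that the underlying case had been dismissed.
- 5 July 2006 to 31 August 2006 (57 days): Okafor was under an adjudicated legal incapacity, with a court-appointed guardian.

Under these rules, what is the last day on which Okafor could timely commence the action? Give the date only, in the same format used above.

21 September 2007

Taking the later of the act (14 June 2001) and discovery (26 July 2004), the claim accrued on 26 July 2004.
3 years from 26 July 2004 is 26 July 2007.
The plaintiff's legal incapacity from 5 July 2006 to 31 August 2006 tolled the period for 57 days, extending the deadline to 21 September 2007.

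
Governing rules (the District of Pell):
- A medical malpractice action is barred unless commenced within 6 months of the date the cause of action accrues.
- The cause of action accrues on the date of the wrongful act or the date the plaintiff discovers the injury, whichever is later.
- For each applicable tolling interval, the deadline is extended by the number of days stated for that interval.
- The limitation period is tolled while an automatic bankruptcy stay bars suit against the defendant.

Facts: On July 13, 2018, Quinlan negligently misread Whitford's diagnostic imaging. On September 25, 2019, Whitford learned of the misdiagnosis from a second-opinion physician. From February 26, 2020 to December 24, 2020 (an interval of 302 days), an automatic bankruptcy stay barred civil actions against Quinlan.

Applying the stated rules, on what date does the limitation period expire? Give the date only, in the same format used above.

January 21, 2021

Because discovery on September 25, 2019 post-dates the July 13, 2018 act, accrual under the later-of rule falls on September 25, 2019.
The untolled deadline — 6 months after September 25, 2019 — is March 25, 2020.
The automatic bankruptcy stay from February 26, 2020 to December 24, 2020 tolled the period for 302 days, extending the deadline to January 21, 2021.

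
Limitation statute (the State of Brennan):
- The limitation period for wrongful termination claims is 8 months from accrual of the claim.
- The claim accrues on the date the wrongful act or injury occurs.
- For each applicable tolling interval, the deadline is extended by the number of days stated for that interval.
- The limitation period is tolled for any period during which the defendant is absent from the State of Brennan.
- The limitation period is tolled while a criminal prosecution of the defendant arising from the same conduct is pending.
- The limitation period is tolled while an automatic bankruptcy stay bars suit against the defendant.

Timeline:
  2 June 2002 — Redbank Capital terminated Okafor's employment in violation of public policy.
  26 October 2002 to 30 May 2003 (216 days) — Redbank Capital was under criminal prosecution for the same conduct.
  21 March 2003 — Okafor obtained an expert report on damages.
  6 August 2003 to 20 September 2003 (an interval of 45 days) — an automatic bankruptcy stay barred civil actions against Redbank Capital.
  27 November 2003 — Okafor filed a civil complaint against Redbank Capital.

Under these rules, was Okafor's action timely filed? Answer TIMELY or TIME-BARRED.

The claim accrued on 2 June 2002, when the wrongful act occurred.
8 months from 2 June 2002 is 2 February 2003.
Because the pending criminal prosecution ran from 26 October 2002 to 30 May 2003, the deadline is extended by 216 days to 6 September 2003.
The period was tolled for 45 days by the automatic bankruptcy stay (6 August 2003 to 20 September 2003), pushing the deadline to 21 October 2003.
The other events in the timeline have no effect on the limitation period under the stated rules.
Okafor filed on 27 November 2003, after the 21 October 2003 deadline, so the action is time-barred.

TIME-BARRED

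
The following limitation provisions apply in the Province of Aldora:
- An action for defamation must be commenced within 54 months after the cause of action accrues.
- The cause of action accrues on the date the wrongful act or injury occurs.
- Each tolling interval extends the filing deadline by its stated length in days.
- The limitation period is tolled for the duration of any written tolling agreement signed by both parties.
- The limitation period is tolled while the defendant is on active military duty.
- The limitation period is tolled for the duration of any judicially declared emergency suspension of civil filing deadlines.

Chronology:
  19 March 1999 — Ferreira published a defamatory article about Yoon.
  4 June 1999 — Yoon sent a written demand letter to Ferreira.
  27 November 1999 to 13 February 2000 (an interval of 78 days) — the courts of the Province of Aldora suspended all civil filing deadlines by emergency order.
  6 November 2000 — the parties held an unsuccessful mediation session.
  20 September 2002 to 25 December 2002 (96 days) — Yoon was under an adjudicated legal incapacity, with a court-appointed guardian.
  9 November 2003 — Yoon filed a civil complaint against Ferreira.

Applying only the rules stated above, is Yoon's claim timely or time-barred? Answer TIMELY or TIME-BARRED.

The claim accrued on 19 March 1999, when the wrongful act occurred.
Adding the 54 months base period to 19 March 1999 gives a deadline of 19 September 2003, before any tolling.
The emergency suspension of filing deadlines from 27 November 1999 to 13 February 2000 tolled the period for 78 days, extending the deadline to 6 December 2003.
Although the plaintiff's incapacity ran from 20 September 2002 to 25 December 2002, the stated rules do not make that a tolling event, so it is disregarded.
Nothing else in the chronology tolls or restarts the period.
The 9 November 2003 filing precedes the 6 December 2003 deadline; the claim is timely.

TIMELY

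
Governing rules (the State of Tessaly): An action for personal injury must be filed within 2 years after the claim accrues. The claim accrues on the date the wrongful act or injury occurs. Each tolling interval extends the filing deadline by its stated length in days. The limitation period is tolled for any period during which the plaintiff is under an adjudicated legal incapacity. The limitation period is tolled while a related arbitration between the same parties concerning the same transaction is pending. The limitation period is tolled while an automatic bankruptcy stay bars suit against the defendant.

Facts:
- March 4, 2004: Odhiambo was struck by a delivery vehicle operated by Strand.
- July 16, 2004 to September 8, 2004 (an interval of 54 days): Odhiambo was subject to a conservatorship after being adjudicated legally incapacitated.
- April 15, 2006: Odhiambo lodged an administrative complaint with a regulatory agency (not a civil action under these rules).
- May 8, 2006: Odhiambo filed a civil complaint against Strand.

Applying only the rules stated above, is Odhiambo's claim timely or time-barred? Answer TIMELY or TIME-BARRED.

TIME-BARRED

The claim accrued on March 4, 2004, the date of the act.
The untolled deadline — 2 years after March 4, 2004 — is March 4, 2006.
Because the plaintiff's legal incapacity ran from July 16, 2004 to September 8, 2004, the deadline is extended by 54 days to April 27, 2006.
The other events in the timeline have no effect on the limitation period under the stated rules.
Odhiambo filed on May 8, 2006, after the April 27, 2006 deadline, so the action is time-barred.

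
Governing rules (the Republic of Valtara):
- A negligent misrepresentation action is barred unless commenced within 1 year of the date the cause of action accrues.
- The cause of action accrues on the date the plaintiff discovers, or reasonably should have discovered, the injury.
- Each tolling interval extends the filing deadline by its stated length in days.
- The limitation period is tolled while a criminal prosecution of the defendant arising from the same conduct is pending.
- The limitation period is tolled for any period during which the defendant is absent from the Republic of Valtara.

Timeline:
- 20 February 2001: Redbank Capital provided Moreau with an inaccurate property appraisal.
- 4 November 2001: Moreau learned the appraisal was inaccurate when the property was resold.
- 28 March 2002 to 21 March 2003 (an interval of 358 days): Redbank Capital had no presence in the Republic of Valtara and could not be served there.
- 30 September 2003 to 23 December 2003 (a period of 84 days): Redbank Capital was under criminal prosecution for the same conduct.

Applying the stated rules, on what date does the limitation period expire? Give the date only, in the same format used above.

Under the discovery rule, the claim accrued on 4 November 2001, when Moreau discovered the injury — not on the 20 February 2001 date of the underlying act.
The untolled deadline — 1 year after 4 November 2001 — is 4 November 2002.
The defendant's absence from the jurisdiction from 28 March 2002 to 21 March 2003 tolled the period for 358 days, extending the deadline to 28 October 2003.
The pending criminal prosecution from 30 September 2003 to 23 December 2003 tolled the period for 84 days, extending the deadline to 20 January 2004.

20 January 2004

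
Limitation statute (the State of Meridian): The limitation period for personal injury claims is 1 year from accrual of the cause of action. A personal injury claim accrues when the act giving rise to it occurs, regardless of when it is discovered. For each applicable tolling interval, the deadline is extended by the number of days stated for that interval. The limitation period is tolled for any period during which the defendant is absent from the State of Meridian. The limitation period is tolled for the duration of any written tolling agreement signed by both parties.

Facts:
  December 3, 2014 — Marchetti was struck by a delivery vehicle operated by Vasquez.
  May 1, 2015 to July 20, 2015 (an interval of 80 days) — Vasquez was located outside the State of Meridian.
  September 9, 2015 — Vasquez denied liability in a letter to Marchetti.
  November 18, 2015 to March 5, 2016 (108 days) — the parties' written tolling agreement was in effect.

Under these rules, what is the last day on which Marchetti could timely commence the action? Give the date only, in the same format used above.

The limitation period began to run on December 3, 2014.
Adding the 1 year base period to December 3, 2014 gives a deadline of December 3, 2015, before any tolling.
The period was tolled for 80 days by the defendant's absence from the jurisdiction (May 1, 2015 to July 20, 2015), pushing the deadline to February 21, 2016.
Because the written tolling agreement ran from November 18, 2015 to March 5, 2016, the deadline is extended by 108 days to June 8, 2016.
None of the other events listed affects the running of the period under the stated rules.

June 8, 2016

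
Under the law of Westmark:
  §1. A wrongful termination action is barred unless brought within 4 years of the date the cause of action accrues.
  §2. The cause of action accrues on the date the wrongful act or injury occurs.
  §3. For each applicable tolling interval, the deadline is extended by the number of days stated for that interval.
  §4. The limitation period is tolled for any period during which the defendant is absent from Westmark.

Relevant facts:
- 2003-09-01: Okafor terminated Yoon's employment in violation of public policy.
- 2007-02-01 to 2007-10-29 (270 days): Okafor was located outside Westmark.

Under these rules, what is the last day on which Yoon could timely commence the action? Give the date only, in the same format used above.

The cause of action accrued on 2003-09-01, the date of the act.
The untolled deadline — 4 years after 2003-09-01 — is 2007-09-01.
The period was tolled for 270 days by the defendant's absence from the jurisdiction (2007-02-01 to 2007-10-29), pushing the deadline to 2008-05-28.

2008-05-28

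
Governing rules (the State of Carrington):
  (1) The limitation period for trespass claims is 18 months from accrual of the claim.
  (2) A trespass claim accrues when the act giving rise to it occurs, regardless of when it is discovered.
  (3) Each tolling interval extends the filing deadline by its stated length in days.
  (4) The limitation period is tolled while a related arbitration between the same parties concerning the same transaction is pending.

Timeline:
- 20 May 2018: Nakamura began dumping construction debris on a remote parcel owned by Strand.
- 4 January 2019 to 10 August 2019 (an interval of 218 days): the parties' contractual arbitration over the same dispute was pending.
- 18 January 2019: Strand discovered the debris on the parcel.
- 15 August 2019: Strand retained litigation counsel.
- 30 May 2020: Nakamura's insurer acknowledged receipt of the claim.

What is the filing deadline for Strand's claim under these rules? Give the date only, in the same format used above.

The claim accrued on 20 May 2018, when the wrongful act occurred; under the stated occurrence rule the 18 January 2019 discovery does not delay accrual.
The untolled deadline — 18 months after 20 May 2018 — is 20 November 2019.
The pending related arbitration from 4 January 2019 to 10 August 2019 tolled the period for 218 days, extending the deadline to 25 June 2020.
None of the other events listed affects the running of the period under the stated rules.

25 June 2020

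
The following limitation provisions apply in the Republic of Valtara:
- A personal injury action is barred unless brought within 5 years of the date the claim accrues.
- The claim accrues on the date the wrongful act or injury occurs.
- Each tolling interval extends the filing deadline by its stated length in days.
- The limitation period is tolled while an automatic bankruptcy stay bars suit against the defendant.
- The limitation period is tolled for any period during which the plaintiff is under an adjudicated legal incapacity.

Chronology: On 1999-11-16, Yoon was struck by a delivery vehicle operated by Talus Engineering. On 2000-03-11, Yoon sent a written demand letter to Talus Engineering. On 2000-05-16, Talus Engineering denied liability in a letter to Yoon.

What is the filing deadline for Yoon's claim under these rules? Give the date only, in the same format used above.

The claim accrued on 1999-11-16, when the wrongful act occurred.
5 years from 1999-11-16 is 2004-11-16.
Nothing else in the chronology tolls or restarts the period.

2004-11-16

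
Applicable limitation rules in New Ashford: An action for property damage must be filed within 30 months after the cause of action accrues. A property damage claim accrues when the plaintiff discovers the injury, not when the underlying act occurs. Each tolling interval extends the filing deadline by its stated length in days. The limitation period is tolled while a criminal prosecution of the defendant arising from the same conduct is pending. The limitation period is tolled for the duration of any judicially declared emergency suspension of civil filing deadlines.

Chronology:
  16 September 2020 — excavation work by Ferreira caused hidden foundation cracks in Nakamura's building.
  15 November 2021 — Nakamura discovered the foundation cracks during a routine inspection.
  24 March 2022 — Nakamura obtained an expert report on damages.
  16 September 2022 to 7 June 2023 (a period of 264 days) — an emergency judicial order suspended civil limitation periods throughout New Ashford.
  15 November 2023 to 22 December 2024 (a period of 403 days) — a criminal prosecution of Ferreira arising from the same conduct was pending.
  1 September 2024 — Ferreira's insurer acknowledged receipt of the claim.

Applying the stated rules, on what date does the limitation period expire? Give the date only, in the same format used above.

13 March 2026

The claim did not accrue until Nakamura discovered the injury on 15 November 2021; the 16 September 2020 act date does not start the clock under the stated rule.
30 months from 15 November 2021 is 15 May 2024.
Because the emergency suspension of filing deadlines ran from 16 September 2022 to 7 June 2023, the deadline is extended by 264 days to 3 February 2025.
The pending criminal prosecution from 15 November 2023 to 22 December 2024 tolled the period for 403 days, extending the deadline to 13 March 2026.
None of the other events listed affects the running of the period under the stated rules.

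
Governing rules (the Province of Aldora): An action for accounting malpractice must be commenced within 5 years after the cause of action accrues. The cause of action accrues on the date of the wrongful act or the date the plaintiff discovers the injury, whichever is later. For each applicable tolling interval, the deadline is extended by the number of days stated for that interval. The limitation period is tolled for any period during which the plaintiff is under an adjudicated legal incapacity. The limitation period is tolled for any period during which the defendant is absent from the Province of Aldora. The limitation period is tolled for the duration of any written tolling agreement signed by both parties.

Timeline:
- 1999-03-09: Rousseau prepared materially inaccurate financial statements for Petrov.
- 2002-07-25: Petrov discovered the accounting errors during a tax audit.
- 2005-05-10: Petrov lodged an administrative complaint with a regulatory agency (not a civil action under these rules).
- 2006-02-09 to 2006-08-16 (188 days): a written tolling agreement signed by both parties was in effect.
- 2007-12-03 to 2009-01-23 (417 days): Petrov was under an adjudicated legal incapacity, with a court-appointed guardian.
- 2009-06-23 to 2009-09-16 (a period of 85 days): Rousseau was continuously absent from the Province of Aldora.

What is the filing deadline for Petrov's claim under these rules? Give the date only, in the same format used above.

Taking the later of the act (1999-03-09) and discovery (2002-07-25), the claim accrued on 2002-07-25.
Adding the 5 years base period to 2002-07-25 gives a deadline of 2007-07-25, before any tolling.
The period was tolled for 188 days by the written tolling agreement (2006-02-09 to 2006-08-16), pushing the deadline to 2008-01-29.
Because the plaintiff's legal incapacity ran from 2007-12-03 to 2009-01-23, the deadline is extended by 417 days to 2009-03-21.
By the time the defendant's absence from the jurisdiction began on 2009-06-23, the limitation period had already expired on 2009-03-21; that interval cannot revive it.
Nothing else in the chronology tolls or restarts the period.

2009-03-21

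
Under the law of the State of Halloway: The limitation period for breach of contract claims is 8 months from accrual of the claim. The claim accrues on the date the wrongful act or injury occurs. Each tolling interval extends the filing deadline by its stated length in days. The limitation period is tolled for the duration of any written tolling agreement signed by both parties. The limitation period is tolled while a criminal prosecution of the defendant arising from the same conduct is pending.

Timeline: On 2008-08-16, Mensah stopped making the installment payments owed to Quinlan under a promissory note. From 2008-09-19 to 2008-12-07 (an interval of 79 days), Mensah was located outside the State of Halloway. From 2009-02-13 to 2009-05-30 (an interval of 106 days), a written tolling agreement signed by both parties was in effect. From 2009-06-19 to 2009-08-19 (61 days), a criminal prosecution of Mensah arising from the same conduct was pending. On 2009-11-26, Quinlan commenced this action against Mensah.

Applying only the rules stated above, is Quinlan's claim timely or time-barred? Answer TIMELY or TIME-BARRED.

The claim accrued on 2008-08-16, when the wrongful act occurred.
Adding the 8 months base period to 2008-08-16 gives a deadline of 2009-04-16, before any tolling.
Because the written tolling agreement ran from 2009-02-13 to 2009-05-30, the deadline is extended by 106 days to 2009-07-31.
The period was tolled for 61 days by the pending criminal prosecution (2009-06-19 to 2009-08-19), pushing the deadline to 2009-09-30.
No stated provision tolls the period for the defendant's absence, so the interval from 2008-09-19 to 2008-12-07 has no effect on the deadline.
Quinlan filed on 2009-11-26, after the 2009-09-30 deadline, so the action is time-barred.

TIME-BARRED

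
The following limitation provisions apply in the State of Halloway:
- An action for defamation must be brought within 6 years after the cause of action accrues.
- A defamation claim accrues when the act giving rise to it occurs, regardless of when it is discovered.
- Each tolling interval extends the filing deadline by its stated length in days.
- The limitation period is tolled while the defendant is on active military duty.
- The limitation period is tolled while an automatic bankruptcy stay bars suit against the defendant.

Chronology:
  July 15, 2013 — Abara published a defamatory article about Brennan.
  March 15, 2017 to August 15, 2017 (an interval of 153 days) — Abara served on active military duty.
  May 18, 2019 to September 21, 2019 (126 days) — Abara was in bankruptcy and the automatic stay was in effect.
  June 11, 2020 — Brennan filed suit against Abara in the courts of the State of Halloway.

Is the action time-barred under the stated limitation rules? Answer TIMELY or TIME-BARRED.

The claim accrued on July 15, 2013, when the wrongful act occurred.
The untolled deadline — 6 years after July 15, 2013 — is July 15, 2019.
The period was tolled for 153 days by the defendant's active military service (March 15, 2017 to August 15, 2017), pushing the deadline to December 15, 2019.
The period was tolled for 126 days by the automatic bankruptcy stay (May 18, 2019 to September 21, 2019), pushing the deadline to April 19, 2020.
Brennan filed on June 11, 2020, after the April 19, 2020 deadline, so the action is time-barred.

TIME-BARRED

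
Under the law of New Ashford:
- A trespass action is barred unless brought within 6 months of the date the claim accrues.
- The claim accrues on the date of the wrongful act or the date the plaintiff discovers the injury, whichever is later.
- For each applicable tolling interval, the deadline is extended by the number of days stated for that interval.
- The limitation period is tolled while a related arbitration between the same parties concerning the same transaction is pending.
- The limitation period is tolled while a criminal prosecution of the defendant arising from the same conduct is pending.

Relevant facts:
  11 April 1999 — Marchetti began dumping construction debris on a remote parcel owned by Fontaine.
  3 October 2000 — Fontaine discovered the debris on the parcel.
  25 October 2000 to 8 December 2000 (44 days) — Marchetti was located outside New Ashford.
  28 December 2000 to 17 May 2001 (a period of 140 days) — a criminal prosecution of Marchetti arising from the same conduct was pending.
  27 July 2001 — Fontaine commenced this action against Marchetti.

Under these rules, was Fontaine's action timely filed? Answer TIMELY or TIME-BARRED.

TIMELY

The claim accrued on 3 October 2000 — the later of the 11 April 1999 act and the 3 October 2000 discovery.
Adding the 6 months base period to 3 October 2000 gives a deadline of 3 April 2001, before any tolling.
The period was tolled for 140 days by the pending criminal prosecution (28 December 2000 to 17 May 2001), pushing the deadline to 21 August 2001.
No stated provision tolls the period for the defendant's absence, so the interval from 25 October 2000 to 8 December 2000 has no effect on the deadline.
Filing on 27 July 2001 beat the 21 August 2001 deadline — the action is timely.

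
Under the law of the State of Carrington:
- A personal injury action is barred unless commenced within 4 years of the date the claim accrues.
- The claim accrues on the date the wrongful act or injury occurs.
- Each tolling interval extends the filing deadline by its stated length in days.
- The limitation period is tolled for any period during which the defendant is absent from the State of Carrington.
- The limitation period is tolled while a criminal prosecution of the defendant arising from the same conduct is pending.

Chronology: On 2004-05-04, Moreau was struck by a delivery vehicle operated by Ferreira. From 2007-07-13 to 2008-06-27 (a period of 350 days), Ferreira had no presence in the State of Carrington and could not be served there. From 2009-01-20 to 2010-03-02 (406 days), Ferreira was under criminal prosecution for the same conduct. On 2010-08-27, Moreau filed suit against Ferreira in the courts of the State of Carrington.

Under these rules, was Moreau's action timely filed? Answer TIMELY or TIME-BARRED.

TIME-BARRED

The claim accrued on 2004-05-04, the date of the act.
The untolled deadline — 4 years after 2004-05-04 — is 2008-05-04.
The period was tolled for 350 days by the defendant's absence from the jurisdiction (2007-07-13 to 2008-06-27), pushing the deadline to 2009-04-19.
The pending criminal prosecution from 2009-01-20 to 2010-03-02 tolled the period for 406 days, extending the deadline to 2010-05-30.
Moreau filed on 2010-08-27, after the 2010-05-30 deadline, so the action is time-barred.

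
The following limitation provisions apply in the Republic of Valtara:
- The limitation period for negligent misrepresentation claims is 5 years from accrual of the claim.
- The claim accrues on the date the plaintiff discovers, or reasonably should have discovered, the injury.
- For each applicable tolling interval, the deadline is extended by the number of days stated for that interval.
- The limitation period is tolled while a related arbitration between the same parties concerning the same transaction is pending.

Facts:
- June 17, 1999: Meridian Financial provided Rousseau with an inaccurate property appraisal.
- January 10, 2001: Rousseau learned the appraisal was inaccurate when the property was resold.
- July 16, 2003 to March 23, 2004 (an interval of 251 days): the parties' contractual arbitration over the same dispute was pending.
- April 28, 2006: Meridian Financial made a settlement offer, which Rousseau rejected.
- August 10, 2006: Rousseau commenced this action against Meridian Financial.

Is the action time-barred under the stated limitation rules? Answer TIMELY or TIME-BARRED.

The claim did not accrue until Rousseau discovered the injury on January 10, 2001; the June 17, 1999 act date does not start the clock under the stated rule.
5 years from January 10, 2001 is January 10, 2006.
The pending related arbitration from July 16, 2003 to March 23, 2004 tolled the period for 251 days, extending the deadline to September 18, 2006.
The other events in the timeline have no effect on the limitation period under the stated rules.
Rousseau filed on August 10, 2006, before the September 18, 2006 deadline, so the action is timely.

TIMELY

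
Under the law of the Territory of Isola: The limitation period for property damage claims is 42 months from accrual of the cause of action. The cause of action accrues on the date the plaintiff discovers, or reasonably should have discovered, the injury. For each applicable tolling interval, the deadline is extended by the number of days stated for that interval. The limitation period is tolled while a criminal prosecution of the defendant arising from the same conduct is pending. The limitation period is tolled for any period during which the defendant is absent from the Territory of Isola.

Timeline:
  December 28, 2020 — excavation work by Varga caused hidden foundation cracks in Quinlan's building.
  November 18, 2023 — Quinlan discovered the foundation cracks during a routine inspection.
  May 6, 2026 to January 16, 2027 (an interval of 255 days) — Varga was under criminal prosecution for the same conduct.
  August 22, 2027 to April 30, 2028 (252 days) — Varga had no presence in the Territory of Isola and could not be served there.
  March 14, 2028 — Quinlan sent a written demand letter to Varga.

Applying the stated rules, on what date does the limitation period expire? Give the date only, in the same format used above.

The claim did not accrue until Quinlan discovered the injury on November 18, 2023; the December 28, 2020 act date does not start the clock under the stated rule.
The untolled deadline — 42 months after November 18, 2023 — is May 18, 2027.
Because the pending criminal prosecution ran from May 6, 2026 to January 16, 2027, the deadline is extended by 255 days to January 28, 2028.
The defendant's absence from the jurisdiction from August 22, 2027 to April 30, 2028 tolled the period for 252 days, extending the deadline to October 6, 2028.
Nothing else in the chronology tolls or restarts the period.

October 6, 2028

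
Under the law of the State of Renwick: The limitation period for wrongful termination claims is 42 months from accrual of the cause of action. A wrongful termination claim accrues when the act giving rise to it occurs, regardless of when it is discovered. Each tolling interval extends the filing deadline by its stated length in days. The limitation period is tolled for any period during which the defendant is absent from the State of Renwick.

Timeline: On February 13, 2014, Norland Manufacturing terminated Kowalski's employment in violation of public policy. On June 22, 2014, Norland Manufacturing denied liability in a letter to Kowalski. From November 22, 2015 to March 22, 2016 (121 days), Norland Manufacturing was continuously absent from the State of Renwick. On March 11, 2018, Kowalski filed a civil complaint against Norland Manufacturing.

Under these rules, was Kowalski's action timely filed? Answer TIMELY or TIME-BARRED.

TIME-BARRED

The limitation period began to run on February 13, 2014.
42 months from February 13, 2014 is August 13, 2017.
Because the defendant's absence from the jurisdiction ran from November 22, 2015 to March 22, 2016, the deadline is extended by 121 days to December 12, 2017.
The other events in the timeline have no effect on the limitation period under the stated rules.
Kowalski filed on March 11, 2018, after the December 12, 2017 deadline, so the action is time-barred.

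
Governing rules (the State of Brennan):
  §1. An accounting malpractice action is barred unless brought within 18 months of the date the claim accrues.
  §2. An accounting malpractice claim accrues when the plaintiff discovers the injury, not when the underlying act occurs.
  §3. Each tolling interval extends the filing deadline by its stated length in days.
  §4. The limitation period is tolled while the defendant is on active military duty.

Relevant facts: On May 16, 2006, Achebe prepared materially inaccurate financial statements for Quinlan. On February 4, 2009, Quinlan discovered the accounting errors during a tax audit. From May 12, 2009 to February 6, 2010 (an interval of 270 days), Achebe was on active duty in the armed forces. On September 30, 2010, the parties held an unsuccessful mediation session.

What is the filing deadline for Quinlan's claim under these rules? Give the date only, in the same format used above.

Under the discovery rule, the claim accrued on February 4, 2009, when Quinlan discovered the injury — not on the May 16, 2006 date of the underlying act.
Adding the 18 months base period to February 4, 2009 gives a deadline of August 4, 2010, before any tolling.
Because the defendant's active military service ran from May 12, 2009 to February 6, 2010, the deadline is extended by 270 days to May 1, 2011.
None of the other events listed affects the running of the period under the stated rules.

May 1, 2011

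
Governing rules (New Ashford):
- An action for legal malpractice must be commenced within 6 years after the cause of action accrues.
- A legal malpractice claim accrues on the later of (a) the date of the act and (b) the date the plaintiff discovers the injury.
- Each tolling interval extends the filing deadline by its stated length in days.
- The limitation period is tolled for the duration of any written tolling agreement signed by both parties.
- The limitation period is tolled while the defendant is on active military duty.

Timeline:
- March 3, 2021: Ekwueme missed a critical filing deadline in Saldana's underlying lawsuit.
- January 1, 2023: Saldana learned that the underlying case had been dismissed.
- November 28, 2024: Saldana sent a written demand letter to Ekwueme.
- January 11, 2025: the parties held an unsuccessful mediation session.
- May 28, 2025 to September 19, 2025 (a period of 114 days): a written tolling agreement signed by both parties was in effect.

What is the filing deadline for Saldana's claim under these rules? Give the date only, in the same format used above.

Because discovery on January 1, 2023 post-dates the March 3, 2021 act, accrual under the later-of rule falls on January 1, 2023.
Adding the 6 years base period to January 1, 2023 gives a deadline of January 1, 2029, before any tolling.
Because the written tolling agreement ran from May 28, 2025 to September 19, 2025, the deadline is extended by 114 days to April 25, 2029.
Nothing else in the chronology tolls or restarts the period.

April 25, 2029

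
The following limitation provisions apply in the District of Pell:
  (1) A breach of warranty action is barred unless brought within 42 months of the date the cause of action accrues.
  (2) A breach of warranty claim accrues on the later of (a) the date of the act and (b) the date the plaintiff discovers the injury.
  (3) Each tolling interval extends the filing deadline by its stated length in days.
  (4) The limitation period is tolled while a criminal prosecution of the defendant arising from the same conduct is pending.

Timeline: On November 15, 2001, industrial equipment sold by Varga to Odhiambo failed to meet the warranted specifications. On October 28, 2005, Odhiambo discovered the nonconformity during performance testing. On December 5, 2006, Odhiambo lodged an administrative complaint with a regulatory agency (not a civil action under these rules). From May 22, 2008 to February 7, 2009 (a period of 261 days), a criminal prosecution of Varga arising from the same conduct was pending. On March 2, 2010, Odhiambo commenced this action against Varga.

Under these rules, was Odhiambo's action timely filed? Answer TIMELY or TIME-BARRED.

Because discovery on October 28, 2005 post-dates the November 15, 2001 act, accrual under the later-of rule falls on October 28, 2005.
The untolled deadline — 42 months after October 28, 2005 — is April 28, 2009.
Because the pending criminal prosecution ran from May 22, 2008 to February 7, 2009, the deadline is extended by 261 days to January 14, 2010.
Nothing else in the chronology tolls or restarts the period.
Odhiambo filed on March 2, 2010, after the January 14, 2010 deadline, so the action is time-barred.

TIME-BARRED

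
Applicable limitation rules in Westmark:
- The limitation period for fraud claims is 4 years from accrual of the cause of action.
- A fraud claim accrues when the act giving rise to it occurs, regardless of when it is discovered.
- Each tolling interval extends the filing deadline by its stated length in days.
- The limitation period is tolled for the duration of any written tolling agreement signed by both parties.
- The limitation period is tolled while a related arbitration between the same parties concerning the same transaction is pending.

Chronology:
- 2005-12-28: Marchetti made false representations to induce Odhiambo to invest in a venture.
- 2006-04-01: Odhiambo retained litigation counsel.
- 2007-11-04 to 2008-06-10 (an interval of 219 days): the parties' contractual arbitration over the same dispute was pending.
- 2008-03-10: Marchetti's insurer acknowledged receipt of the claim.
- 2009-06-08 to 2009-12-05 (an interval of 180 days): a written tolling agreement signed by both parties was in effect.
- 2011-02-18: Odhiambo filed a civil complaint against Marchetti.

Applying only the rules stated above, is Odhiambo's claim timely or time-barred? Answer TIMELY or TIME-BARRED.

TIME-BARRED

The claim accrued on 2005-12-28, when the wrongful act occurred.
The untolled deadline — 4 years after 2005-12-28 — is 2009-12-28.
Because the pending related arbitration ran from 2007-11-04 to 2008-06-10, the deadline is extended by 219 days to 2010-08-04.
The period was tolled for 180 days by the written tolling agreement (2009-06-08 to 2009-12-05), pushing the deadline to 2011-01-31.
Nothing else in the chronology tolls or restarts the period.
Odhiambo filed on 2011-02-18, after the 2011-01-31 deadline, so the action is time-barred.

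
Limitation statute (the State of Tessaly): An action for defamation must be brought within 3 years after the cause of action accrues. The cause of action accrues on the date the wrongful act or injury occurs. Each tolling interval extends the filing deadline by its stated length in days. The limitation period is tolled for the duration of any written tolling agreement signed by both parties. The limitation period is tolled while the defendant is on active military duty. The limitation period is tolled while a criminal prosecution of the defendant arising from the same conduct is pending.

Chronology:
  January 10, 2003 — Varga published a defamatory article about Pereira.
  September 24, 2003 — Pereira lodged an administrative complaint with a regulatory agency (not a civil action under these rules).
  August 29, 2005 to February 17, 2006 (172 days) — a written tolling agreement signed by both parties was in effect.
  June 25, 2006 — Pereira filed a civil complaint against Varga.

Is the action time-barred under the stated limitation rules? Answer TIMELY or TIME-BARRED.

The claim accrued on January 10, 2003, when the wrongful act occurred.
3 years from January 10, 2003 is January 10, 2006.
Because the written tolling agreement ran from August 29, 2005 to February 17, 2006, the deadline is extended by 172 days to July 1, 2006.
The other events in the timeline have no effect on the limitation period under the stated rules.
Pereira filed on June 25, 2006, before the July 1, 2006 deadline, so the action is timely.

TIMELY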